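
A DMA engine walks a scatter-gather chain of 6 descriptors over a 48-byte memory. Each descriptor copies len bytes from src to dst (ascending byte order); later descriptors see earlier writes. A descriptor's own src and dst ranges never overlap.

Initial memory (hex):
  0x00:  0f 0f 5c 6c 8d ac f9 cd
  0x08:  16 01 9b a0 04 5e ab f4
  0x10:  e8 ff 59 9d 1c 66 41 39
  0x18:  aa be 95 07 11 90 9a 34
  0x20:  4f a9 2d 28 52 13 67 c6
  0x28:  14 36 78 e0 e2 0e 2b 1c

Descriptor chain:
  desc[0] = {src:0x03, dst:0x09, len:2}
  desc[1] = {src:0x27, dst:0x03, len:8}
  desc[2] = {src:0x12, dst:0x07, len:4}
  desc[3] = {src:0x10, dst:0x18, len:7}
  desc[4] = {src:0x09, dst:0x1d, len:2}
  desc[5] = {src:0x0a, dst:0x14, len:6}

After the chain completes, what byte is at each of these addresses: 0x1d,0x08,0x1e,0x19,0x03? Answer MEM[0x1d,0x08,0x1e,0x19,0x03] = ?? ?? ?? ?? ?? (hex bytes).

MEM[0x1d,0x08,0x1e,0x19,0x03] = 1c 9d 66 f4 c6

D0: mem[0x09..0x0a] <- [6c 8d]
D1: mem[0x03..0x0a] <- [c6 14 36 78 e0 e2 0e 2b]
D2: mem[0x07..0x0a] <- [59 9d 1c 66]
D3: mem[0x18..0x1e] <- [e8 ff 59 9d 1c 66 41]
D4: mem[0x1d..0x1e] <- [1c 66]
D5: mem[0x14..0x19] <- [66 a0 04 5e ab f4]
query mem[0x1d]=0x1c, mem[0x08]=0x9d, mem[0x1e]=0x66, mem[0x19]=0xf4, mem[0x03]=0xc6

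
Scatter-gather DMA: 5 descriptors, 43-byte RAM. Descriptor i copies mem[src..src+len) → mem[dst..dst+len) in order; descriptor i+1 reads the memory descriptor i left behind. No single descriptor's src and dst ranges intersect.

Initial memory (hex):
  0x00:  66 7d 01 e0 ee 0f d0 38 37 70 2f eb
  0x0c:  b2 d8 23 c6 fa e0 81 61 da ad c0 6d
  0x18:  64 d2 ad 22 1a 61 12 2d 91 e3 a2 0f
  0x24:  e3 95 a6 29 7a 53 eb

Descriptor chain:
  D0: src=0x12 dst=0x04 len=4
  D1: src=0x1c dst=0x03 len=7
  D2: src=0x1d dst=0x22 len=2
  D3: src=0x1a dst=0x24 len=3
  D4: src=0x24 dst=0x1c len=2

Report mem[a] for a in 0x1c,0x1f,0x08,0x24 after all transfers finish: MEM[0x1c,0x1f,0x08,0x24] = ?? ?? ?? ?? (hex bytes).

MEM[0x1c,0x1f,0x08,0x24] = ad 2d e3 ad

D0: mem[0x04..0x07] <- [81 61 da ad]
D1: mem[0x03..0x09] <- [1a 61 12 2d 91 e3 a2]
D2: mem[0x22..0x23] <- [61 12]
D3: mem[0x24..0x26] <- [ad 22 1a]
D4: mem[0x1c..0x1d] <- [ad 22]
query mem[0x1c]=0xad, mem[0x1f]=0x2d, mem[0x08]=0xe3, mem[0x24]=0xad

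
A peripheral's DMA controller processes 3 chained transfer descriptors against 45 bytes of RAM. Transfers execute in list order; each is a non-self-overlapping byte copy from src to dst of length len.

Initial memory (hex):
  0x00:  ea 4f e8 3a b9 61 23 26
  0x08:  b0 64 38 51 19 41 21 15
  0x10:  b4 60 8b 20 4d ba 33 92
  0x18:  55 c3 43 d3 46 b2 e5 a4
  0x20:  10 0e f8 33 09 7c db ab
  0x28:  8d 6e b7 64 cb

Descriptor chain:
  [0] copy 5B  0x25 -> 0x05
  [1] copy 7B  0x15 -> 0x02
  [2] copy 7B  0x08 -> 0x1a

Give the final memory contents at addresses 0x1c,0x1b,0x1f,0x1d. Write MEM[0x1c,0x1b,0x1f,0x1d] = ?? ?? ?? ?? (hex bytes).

MEM[0x1c,0x1b,0x1f,0x1d] = 38 6e 41 51

[0] 0x25->0x05 len=5 : 7c db ab 8d 6e
[1] 0x15->0x02 len=7 : ba 33 92 55 c3 43 d3
[2] 0x08->0x1a len=7 : d3 6e 38 51 19 41 21
query mem[0x1c]=0x38, mem[0x1b]=0x6e, mem[0x1f]=0x41, mem[0x1d]=0x51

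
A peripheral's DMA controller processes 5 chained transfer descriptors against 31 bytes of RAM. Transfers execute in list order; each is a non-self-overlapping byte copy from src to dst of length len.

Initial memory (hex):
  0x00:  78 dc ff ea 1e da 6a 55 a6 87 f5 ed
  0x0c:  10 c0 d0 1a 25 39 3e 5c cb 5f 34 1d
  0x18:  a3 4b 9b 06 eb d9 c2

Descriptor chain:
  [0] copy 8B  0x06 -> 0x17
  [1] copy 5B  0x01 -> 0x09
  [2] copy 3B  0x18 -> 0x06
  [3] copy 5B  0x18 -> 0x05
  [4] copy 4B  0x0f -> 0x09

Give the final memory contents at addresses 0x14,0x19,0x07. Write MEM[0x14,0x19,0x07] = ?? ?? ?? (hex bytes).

MEM[0x14,0x19,0x07] = cb a6 87

  after D0: wrote 8B at 0x17 = 6a55a687f5ed10c0
  after D1: wrote 5B at 0x09 = dcffea1eda
  after D2: wrote 3B at 0x06 = 55a687
  after D3: wrote 5B at 0x05 = 55a687f5ed
  after D4: wrote 4B at 0x09 = 1a25393e
query mem[0x14]=0xcb, mem[0x19]=0xa6, mem[0x07]=0x87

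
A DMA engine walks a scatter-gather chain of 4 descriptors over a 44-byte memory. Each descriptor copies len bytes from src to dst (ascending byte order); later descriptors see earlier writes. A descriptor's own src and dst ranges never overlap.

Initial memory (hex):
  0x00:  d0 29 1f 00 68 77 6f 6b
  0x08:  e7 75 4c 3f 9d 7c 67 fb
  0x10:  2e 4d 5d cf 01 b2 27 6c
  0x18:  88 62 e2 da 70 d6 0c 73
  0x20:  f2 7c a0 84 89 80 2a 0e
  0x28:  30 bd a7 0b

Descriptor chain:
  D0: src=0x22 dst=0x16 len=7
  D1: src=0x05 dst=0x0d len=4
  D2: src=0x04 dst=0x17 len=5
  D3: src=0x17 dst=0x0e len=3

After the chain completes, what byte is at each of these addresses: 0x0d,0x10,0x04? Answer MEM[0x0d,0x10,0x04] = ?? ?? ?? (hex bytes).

  after D0: wrote 7B at 0x16 = a08489802a0e30
  after D1: wrote 4B at 0x0d = 776f6be7
  after D2: wrote 5B at 0x17 = 68776f6be7
  after D3: wrote 3B at 0x0e = 68776f
query mem[0x0d]=0x77, mem[0x10]=0x6f, mem[0x04]=0x68

MEM[0x0d,0x10,0x04] = 77 6f 68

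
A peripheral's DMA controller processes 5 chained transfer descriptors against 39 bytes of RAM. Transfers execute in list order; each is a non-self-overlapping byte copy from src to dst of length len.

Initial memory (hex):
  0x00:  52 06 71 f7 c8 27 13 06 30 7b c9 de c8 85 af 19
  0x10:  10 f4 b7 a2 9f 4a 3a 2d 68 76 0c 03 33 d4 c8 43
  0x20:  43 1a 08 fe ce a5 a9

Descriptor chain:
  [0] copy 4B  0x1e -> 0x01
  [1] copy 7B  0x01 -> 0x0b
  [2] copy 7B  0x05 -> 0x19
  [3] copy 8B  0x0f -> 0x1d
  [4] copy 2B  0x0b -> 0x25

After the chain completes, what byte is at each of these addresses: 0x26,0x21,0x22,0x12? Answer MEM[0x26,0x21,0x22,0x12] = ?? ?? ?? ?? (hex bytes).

#0 dst[0x01+4] := {0xc8,0x43,0x43,0x1a}
#1 dst[0x0b+7] := {0xc8,0x43,0x43,0x1a,0x27,0x13,0x06}
#2 dst[0x19+7] := {0x27,0x13,0x06,0x30,0x7b,0xc9,0xc8}
#3 dst[0x1d+8] := {0x27,0x13,0x06,0xb7,0xa2,0x9f,0x4a,0x3a}
#4 dst[0x25+2] := {0xc8,0x43}
query mem[0x26]=0x43, mem[0x21]=0xa2, mem[0x22]=0x9f, mem[0x12]=0xb7

MEM[0x26,0x21,0x22,0x12] = 43 a2 9f b7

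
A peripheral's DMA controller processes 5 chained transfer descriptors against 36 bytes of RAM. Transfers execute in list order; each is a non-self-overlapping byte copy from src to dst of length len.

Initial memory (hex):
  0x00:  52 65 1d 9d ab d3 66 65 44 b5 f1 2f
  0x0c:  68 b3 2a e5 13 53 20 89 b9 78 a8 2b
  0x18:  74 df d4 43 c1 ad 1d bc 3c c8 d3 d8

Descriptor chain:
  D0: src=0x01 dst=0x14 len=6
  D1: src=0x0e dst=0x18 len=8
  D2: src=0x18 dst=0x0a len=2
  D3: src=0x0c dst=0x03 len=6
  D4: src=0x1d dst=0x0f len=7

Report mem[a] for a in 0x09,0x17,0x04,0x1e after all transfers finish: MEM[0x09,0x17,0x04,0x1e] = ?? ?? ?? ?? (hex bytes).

#0 dst[0x14+6] := {0x65,0x1d,0x9d,0xab,0xd3,0x66}
#1 dst[0x18+8] := {0x2a,0xe5,0x13,0x53,0x20,0x89,0x65,0x1d}
#2 dst[0x0a+2] := {0x2a,0xe5}
#3 dst[0x03+6] := {0x68,0xb3,0x2a,0xe5,0x13,0x53}
#4 dst[0x0f+7] := {0x89,0x65,0x1d,0x3c,0xc8,0xd3,0xd8}
query mem[0x09]=0xb5, mem[0x17]=0xab, mem[0x04]=0xb3, mem[0x1e]=0x65

MEM[0x09,0x17,0x04,0x1e] = b5 ab b3 65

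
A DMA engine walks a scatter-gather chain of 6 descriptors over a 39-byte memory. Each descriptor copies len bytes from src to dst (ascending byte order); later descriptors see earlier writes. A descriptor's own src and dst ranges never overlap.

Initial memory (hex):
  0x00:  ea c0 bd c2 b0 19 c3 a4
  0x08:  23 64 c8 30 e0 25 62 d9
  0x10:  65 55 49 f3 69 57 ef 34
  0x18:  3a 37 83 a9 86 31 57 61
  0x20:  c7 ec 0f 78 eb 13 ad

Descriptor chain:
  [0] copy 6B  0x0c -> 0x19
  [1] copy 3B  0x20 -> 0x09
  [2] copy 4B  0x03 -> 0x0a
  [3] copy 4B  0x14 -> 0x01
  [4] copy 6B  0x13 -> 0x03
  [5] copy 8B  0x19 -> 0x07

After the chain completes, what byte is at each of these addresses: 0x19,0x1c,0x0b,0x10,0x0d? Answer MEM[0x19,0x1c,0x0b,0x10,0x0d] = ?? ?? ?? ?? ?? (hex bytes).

#0 dst[0x19+6] := {0xe0,0x25,0x62,0xd9,0x65,0x55}
#1 dst[0x09+3] := {0xc7,0xec,0x0f}
#2 dst[0x0a+4] := {0xc2,0xb0,0x19,0xc3}
#3 dst[0x01+4] := {0x69,0x57,0xef,0x34}
#4 dst[0x03+6] := {0xf3,0x69,0x57,0xef,0x34,0x3a}
#5 dst[0x07+8] := {0xe0,0x25,0x62,0xd9,0x65,0x55,0x61,0xc7}
query mem[0x19]=0xe0, mem[0x1c]=0xd9, mem[0x0b]=0x65, mem[0x10]=0x65, mem[0x0d]=0x61

MEM[0x19,0x1c,0x0b,0x10,0x0d] = e0 d9 65 65 61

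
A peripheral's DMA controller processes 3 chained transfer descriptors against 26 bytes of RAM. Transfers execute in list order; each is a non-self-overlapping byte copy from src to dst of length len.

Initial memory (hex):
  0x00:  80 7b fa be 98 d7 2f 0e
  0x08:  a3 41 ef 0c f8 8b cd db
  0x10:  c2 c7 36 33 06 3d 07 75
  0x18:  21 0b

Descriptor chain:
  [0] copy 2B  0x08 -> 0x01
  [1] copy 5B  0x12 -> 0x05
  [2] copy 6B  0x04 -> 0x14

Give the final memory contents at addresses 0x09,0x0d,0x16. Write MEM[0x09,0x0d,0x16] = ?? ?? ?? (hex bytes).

MEM[0x09,0x0d,0x16] = 07 8b 33

  after D0: wrote 2B at 0x01 = a341
  after D1: wrote 5B at 0x05 = 3633063d07
  after D2: wrote 6B at 0x14 = 983633063d07
query mem[0x09]=0x07, mem[0x0d]=0x8b, mem[0x16]=0x33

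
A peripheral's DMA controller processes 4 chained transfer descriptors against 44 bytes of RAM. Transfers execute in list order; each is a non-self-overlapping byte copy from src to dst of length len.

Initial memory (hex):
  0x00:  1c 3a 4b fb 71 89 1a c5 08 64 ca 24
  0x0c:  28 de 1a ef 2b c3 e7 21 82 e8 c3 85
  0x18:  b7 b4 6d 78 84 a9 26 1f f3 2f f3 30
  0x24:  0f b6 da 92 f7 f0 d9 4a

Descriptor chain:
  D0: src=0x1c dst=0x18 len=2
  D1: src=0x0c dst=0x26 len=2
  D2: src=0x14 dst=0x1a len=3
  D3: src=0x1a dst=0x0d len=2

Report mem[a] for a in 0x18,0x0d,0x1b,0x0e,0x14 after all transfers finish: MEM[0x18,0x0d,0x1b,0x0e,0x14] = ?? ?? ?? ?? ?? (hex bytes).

MEM[0x18,0x0d,0x1b,0x0e,0x14] = 84 82 e8 e8 82

  after D0: wrote 2B at 0x18 = 84a9
  after D1: wrote 2B at 0x26 = 28de
  after D2: wrote 3B at 0x1a = 82e8c3
  after D3: wrote 2B at 0x0d = 82e8
query mem[0x18]=0x84, mem[0x0d]=0x82, mem[0x1b]=0xe8, mem[0x0e]=0xe8, mem[0x14]=0x82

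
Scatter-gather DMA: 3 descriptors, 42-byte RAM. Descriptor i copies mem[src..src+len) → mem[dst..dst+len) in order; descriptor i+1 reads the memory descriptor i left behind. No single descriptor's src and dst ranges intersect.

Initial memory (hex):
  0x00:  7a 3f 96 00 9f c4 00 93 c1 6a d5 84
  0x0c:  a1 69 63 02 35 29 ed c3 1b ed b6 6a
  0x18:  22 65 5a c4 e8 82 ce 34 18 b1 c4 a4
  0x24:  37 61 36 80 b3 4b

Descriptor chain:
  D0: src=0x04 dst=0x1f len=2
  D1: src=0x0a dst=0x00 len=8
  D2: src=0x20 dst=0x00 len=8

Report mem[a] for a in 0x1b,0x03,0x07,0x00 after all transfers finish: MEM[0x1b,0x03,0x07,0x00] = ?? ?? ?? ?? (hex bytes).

MEM[0x1b,0x03,0x07,0x00] = c4 a4 80 c4

#0 dst[0x1f+2] := {0x9f,0xc4}
#1 dst[0x00+8] := {0xd5,0x84,0xa1,0x69,0x63,0x02,0x35,0x29}
#2 dst[0x00+8] := {0xc4,0xb1,0xc4,0xa4,0x37,0x61,0x36,0x80}
query mem[0x1b]=0xc4, mem[0x03]=0xa4, mem[0x07]=0x80, mem[0x00]=0xc4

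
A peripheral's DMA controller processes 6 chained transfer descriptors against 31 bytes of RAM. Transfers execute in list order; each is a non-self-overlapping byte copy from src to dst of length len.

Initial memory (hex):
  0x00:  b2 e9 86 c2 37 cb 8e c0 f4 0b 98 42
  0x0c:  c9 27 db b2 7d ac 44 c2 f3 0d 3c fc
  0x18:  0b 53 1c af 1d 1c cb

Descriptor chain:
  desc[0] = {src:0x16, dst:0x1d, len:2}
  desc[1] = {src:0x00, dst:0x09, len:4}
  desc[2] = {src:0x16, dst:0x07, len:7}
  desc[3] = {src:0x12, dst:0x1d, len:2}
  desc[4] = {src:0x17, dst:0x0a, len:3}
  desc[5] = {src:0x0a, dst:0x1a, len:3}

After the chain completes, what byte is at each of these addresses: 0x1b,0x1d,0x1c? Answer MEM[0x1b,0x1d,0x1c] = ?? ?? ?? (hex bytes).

MEM[0x1b,0x1d,0x1c] = 0b 44 53

[0] 0x16->0x1d len=2 : 3c fc
[1] 0x00->0x09 len=4 : b2 e9 86 c2
[2] 0x16->0x07 len=7 : 3c fc 0b 53 1c af 1d
[3] 0x12->0x1d len=2 : 44 c2
[4] 0x17->0x0a len=3 : fc 0b 53
[5] 0x0a->0x1a len=3 : fc 0b 53
query mem[0x1b]=0x0b, mem[0x1d]=0x44, mem[0x1c]=0x53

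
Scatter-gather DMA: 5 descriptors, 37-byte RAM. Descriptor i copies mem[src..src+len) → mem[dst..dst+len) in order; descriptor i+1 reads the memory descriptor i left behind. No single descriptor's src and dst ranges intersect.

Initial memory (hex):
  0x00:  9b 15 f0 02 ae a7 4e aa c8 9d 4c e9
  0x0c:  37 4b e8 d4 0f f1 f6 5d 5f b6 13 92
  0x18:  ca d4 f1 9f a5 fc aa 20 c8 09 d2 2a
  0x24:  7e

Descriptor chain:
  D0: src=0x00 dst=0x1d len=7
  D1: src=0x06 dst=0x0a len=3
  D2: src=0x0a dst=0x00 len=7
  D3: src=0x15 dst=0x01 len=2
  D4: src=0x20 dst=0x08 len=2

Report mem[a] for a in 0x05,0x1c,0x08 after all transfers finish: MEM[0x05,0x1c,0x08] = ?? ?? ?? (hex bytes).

MEM[0x05,0x1c,0x08] = d4 a5 02

D0: mem[0x1d..0x23] <- [9b 15 f0 02 ae a7 4e]
D1: mem[0x0a..0x0c] <- [4e aa c8]
D2: mem[0x00..0x06] <- [4e aa c8 4b e8 d4 0f]
D3: mem[0x01..0x02] <- [b6 13]
D4: mem[0x08..0x09] <- [02 ae]
query mem[0x05]=0xd4, mem[0x1c]=0xa5, mem[0x08]=0x02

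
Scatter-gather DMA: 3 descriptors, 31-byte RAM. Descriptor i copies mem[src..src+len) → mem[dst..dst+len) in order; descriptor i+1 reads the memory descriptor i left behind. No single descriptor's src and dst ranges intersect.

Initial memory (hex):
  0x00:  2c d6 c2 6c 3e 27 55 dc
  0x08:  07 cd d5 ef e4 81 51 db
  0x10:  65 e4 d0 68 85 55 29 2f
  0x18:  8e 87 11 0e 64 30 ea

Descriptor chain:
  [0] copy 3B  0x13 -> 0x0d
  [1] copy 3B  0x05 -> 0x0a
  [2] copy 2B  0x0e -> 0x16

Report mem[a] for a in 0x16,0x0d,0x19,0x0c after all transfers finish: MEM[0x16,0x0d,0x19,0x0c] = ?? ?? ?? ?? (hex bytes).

MEM[0x16,0x0d,0x19,0x0c] = 85 68 87 dc

  after D0: wrote 3B at 0x0d = 688555
  after D1: wrote 3B at 0x0a = 2755dc
  after D2: wrote 2B at 0x16 = 8555
query mem[0x16]=0x85, mem[0x0d]=0x68, mem[0x19]=0x87, mem[0x0c]=0xdc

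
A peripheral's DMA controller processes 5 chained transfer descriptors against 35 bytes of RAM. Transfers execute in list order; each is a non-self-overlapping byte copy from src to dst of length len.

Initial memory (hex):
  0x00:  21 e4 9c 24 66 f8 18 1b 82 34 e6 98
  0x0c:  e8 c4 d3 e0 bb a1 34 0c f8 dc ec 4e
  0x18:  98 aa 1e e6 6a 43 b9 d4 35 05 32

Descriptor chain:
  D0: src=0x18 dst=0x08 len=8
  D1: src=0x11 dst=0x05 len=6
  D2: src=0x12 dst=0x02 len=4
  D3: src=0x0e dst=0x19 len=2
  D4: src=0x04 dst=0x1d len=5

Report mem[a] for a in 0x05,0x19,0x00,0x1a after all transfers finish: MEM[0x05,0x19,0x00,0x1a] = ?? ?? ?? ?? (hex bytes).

MEM[0x05,0x19,0x00,0x1a] = dc b9 21 d4

#0 dst[0x08+8] := {0x98,0xaa,0x1e,0xe6,0x6a,0x43,0xb9,0xd4}
#1 dst[0x05+6] := {0xa1,0x34,0x0c,0xf8,0xdc,0xec}
#2 dst[0x02+4] := {0x34,0x0c,0xf8,0xdc}
#3 dst[0x19+2] := {0xb9,0xd4}
#4 dst[0x1d+5] := {0xf8,0xdc,0x34,0x0c,0xf8}
query mem[0x05]=0xdc, mem[0x19]=0xb9, mem[0x00]=0x21, mem[0x1a]=0xd4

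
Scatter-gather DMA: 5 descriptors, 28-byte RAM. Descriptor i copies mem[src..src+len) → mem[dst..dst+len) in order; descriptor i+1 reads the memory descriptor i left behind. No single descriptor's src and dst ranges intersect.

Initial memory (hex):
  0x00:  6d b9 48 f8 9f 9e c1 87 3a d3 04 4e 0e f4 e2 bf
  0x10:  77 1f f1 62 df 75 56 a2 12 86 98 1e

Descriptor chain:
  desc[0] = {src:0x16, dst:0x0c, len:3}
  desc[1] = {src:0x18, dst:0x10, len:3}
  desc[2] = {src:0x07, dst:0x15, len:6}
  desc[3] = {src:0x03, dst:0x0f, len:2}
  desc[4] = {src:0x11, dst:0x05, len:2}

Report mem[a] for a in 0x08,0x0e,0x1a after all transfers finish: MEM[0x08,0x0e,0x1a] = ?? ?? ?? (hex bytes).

#0 dst[0x0c+3] := {0x56,0xa2,0x12}
#1 dst[0x10+3] := {0x12,0x86,0x98}
#2 dst[0x15+6] := {0x87,0x3a,0xd3,0x04,0x4e,0x56}
#3 dst[0x0f+2] := {0xf8,0x9f}
#4 dst[0x05+2] := {0x86,0x98}
query mem[0x08]=0x3a, mem[0x0e]=0x12, mem[0x1a]=0x56

MEM[0x08,0x0e,0x1a] = 3a 12 56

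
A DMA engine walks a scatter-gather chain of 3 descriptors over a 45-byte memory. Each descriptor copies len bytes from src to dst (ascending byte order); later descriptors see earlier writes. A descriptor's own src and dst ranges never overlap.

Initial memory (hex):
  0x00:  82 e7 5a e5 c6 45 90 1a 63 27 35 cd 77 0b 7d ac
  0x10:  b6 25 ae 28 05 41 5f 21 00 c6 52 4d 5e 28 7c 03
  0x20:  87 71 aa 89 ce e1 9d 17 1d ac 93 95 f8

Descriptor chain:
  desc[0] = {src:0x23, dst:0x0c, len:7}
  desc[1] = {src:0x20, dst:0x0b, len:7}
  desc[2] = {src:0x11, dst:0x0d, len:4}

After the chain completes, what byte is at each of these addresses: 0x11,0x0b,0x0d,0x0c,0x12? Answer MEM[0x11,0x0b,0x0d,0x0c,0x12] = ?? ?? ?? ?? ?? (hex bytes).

  after D0: wrote 7B at 0x0c = 89cee19d171dac
  after D1: wrote 7B at 0x0b = 8771aa89cee19d
  after D2: wrote 4B at 0x0d = 9dac2805
query mem[0x11]=0x9d, mem[0x0b]=0x87, mem[0x0d]=0x9d, mem[0x0c]=0x71, mem[0x12]=0xac

MEM[0x11,0x0b,0x0d,0x0c,0x12] = 9d 87 9d 71 ac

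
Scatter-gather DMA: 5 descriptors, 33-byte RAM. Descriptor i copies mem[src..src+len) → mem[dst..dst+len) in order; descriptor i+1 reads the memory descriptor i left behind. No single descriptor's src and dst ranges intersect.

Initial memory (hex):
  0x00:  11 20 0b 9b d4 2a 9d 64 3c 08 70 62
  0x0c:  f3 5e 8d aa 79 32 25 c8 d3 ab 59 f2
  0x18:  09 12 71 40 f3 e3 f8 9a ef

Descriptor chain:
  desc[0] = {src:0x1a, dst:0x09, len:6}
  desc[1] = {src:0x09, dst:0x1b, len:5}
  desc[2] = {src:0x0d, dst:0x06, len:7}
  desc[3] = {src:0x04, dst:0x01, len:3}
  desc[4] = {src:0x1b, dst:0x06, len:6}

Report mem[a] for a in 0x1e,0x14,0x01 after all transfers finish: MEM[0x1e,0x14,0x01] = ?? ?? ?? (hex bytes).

#0 dst[0x09+6] := {0x71,0x40,0xf3,0xe3,0xf8,0x9a}
#1 dst[0x1b+5] := {0x71,0x40,0xf3,0xe3,0xf8}
#2 dst[0x06+7] := {0xf8,0x9a,0xaa,0x79,0x32,0x25,0xc8}
#3 dst[0x01+3] := {0xd4,0x2a,0xf8}
#4 dst[0x06+6] := {0x71,0x40,0xf3,0xe3,0xf8,0xef}
query mem[0x1e]=0xe3, mem[0x14]=0xd3, mem[0x01]=0xd4

MEM[0x1e,0x14,0x01] = e3 d3 d4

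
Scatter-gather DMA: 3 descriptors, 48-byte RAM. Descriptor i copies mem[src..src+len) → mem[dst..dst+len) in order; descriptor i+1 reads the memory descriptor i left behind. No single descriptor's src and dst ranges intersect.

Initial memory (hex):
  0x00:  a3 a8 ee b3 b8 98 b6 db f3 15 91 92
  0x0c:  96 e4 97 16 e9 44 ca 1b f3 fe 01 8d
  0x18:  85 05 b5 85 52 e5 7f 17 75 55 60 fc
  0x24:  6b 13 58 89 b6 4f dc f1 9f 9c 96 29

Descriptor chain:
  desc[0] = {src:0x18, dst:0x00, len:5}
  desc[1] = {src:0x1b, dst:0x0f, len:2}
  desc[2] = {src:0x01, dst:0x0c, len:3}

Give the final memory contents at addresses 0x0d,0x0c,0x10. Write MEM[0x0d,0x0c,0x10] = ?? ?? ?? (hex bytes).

#0 dst[0x00+5] := {0x85,0x05,0xb5,0x85,0x52}
#1 dst[0x0f+2] := {0x85,0x52}
#2 dst[0x0c+3] := {0x05,0xb5,0x85}
query mem[0x0d]=0xb5, mem[0x0c]=0x05, mem[0x10]=0x52

MEM[0x0d,0x0c,0x10] = b5 05 52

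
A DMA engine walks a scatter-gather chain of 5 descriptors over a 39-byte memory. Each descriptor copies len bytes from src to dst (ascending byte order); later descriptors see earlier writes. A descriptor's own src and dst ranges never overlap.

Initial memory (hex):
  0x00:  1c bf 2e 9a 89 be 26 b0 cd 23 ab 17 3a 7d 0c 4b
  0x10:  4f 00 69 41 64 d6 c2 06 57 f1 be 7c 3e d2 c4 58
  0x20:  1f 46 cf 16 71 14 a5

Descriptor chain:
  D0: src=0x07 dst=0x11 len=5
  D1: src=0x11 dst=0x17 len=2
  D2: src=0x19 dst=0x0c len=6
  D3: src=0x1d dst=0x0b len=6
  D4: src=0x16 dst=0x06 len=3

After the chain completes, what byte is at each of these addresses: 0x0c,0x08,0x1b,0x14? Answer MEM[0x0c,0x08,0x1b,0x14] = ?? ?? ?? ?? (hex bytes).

MEM[0x0c,0x08,0x1b,0x14] = c4 cd 7c ab

D0: mem[0x11..0x15] <- [b0 cd 23 ab 17]
D1: mem[0x17..0x18] <- [b0 cd]
D2: mem[0x0c..0x11] <- [f1 be 7c 3e d2 c4]
D3: mem[0x0b..0x10] <- [d2 c4 58 1f 46 cf]
D4: mem[0x06..0x08] <- [c2 b0 cd]
query mem[0x0c]=0xc4, mem[0x08]=0xcd, mem[0x1b]=0x7c, mem[0x14]=0xab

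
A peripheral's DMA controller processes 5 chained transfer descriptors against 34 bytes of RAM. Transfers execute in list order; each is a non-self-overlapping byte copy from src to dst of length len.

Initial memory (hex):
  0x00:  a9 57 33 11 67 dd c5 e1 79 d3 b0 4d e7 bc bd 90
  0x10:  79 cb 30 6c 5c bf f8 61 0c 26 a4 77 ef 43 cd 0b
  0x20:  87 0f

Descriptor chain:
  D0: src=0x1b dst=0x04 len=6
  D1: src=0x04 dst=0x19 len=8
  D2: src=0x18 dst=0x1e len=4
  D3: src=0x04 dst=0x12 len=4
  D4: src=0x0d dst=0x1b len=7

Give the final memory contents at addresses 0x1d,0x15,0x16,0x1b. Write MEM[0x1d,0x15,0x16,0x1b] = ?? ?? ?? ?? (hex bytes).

  after D0: wrote 6B at 0x04 = 77ef43cd0b87
  after D1: wrote 8B at 0x19 = 77ef43cd0b87b04d
  after D2: wrote 4B at 0x1e = 0c77ef43
  after D3: wrote 4B at 0x12 = 77ef43cd
  after D4: wrote 7B at 0x1b = bcbd9079cb77ef
query mem[0x1d]=0x90, mem[0x15]=0xcd, mem[0x16]=0xf8, mem[0x1b]=0xbc

MEM[0x1d,0x15,0x16,0x1b] = 90 cd f8 bc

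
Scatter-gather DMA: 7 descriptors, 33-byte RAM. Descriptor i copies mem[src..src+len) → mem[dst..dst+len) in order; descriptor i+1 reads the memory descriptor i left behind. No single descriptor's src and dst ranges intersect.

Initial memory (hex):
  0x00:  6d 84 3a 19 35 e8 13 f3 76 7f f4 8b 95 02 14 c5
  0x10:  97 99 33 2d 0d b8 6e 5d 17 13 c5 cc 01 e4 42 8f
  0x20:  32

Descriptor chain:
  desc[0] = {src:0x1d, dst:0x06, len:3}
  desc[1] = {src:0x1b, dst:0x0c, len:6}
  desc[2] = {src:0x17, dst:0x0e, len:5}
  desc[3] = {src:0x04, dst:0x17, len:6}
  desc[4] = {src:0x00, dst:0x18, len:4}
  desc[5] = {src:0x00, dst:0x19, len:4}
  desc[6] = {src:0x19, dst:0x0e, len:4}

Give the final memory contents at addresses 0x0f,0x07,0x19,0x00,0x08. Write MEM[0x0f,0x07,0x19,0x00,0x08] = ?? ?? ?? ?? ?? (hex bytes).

MEM[0x0f,0x07,0x19,0x00,0x08] = 84 42 6d 6d 8f

#0 dst[0x06+3] := {0xe4,0x42,0x8f}
#1 dst[0x0c+6] := {0xcc,0x01,0xe4,0x42,0x8f,0x32}
#2 dst[0x0e+5] := {0x5d,0x17,0x13,0xc5,0xcc}
#3 dst[0x17+6] := {0x35,0xe8,0xe4,0x42,0x8f,0x7f}
#4 dst[0x18+4] := {0x6d,0x84,0x3a,0x19}
#5 dst[0x19+4] := {0x6d,0x84,0x3a,0x19}
#6 dst[0x0e+4] := {0x6d,0x84,0x3a,0x19}
query mem[0x0f]=0x84, mem[0x07]=0x42, mem[0x19]=0x6d, mem[0x00]=0x6d, mem[0x08]=0x8f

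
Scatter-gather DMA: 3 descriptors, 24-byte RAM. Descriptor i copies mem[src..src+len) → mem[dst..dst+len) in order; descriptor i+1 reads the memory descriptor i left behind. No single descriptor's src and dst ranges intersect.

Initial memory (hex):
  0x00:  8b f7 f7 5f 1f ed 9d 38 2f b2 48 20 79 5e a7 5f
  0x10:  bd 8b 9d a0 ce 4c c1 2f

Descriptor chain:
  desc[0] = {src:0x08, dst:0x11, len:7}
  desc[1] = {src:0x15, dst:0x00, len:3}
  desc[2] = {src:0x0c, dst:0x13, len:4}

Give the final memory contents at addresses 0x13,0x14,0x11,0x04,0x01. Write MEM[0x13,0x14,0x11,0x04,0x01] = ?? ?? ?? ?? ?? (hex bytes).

  after D0: wrote 7B at 0x11 = 2fb24820795ea7
  after D1: wrote 3B at 0x00 = 795ea7
  after D2: wrote 4B at 0x13 = 795ea75f
query mem[0x13]=0x79, mem[0x14]=0x5e, mem[0x11]=0x2f, mem[0x04]=0x1f, mem[0x01]=0x5e

MEM[0x13,0x14,0x11,0x04,0x01] = 79 5e 2f 1f 5e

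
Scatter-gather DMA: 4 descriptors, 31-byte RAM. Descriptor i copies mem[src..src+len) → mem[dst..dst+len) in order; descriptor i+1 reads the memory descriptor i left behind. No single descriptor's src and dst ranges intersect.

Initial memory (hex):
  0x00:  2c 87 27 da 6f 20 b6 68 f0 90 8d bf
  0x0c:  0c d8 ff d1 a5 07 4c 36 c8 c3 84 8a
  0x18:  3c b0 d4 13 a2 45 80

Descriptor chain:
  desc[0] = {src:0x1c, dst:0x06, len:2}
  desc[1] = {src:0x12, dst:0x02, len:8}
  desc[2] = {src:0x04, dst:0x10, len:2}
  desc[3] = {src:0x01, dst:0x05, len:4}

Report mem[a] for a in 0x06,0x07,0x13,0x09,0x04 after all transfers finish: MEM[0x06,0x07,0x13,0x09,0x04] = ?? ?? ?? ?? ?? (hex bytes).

MEM[0x06,0x07,0x13,0x09,0x04] = 4c 36 36 b0 c8

D0: mem[0x06..0x07] <- [a2 45]
D1: mem[0x02..0x09] <- [4c 36 c8 c3 84 8a 3c b0]
D2: mem[0x10..0x11] <- [c8 c3]
D3: mem[0x05..0x08] <- [87 4c 36 c8]
query mem[0x06]=0x4c, mem[0x07]=0x36, mem[0x13]=0x36, mem[0x09]=0xb0, mem[0x04]=0xc8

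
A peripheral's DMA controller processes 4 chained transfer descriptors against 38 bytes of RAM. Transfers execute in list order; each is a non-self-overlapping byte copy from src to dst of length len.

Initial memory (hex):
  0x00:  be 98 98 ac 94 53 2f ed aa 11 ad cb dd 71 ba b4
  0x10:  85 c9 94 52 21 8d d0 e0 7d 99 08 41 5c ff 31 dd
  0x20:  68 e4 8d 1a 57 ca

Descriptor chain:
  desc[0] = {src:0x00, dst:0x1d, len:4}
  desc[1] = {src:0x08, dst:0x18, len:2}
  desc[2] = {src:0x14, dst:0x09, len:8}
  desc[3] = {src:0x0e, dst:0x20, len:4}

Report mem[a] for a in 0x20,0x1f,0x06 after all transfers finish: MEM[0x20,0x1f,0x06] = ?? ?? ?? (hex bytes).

  after D0: wrote 4B at 0x1d = be9898ac
  after D1: wrote 2B at 0x18 = aa11
  after D2: wrote 8B at 0x09 = 218dd0e0aa110841
  after D3: wrote 4B at 0x20 = 110841c9
query mem[0x20]=0x11, mem[0x1f]=0x98, mem[0x06]=0x2f

MEM[0x20,0x1f,0x06] = 11 98 2f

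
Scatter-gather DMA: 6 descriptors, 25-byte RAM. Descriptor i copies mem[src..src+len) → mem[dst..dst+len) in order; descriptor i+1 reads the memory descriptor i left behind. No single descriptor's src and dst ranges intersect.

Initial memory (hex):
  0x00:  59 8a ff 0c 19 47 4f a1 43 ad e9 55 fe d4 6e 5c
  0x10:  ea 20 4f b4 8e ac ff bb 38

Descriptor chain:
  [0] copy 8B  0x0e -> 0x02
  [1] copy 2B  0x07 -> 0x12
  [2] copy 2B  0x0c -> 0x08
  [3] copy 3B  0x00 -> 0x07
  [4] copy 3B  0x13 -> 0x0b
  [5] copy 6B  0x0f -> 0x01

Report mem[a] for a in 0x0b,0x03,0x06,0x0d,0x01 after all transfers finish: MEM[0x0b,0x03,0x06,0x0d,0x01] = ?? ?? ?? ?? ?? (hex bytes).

  after D0: wrote 8B at 0x02 = 6e5cea204fb48eac
  after D1: wrote 2B at 0x12 = b48e
  after D2: wrote 2B at 0x08 = fed4
  after D3: wrote 3B at 0x07 = 598a6e
  after D4: wrote 3B at 0x0b = 8e8eac
  after D5: wrote 6B at 0x01 = 5cea20b48e8e
query mem[0x0b]=0x8e, mem[0x03]=0x20, mem[0x06]=0x8e, mem[0x0d]=0xac, mem[0x01]=0x5c

MEM[0x0b,0x03,0x06,0x0d,0x01] = 8e 20 8e ac 5c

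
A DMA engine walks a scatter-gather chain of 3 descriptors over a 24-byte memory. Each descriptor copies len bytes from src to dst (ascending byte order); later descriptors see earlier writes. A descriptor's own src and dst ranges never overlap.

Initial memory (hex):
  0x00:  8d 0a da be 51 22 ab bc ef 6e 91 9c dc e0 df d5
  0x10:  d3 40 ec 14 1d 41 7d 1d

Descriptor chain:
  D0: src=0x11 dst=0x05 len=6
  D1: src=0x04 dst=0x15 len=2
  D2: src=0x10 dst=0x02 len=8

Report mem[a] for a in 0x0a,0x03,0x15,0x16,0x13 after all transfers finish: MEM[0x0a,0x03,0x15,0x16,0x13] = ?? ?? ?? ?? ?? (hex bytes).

D0: mem[0x05..0x0a] <- [40 ec 14 1d 41 7d]
D1: mem[0x15..0x16] <- [51 40]
D2: mem[0x02..0x09] <- [d3 40 ec 14 1d 51 40 1d]
query mem[0x0a]=0x7d, mem[0x03]=0x40, mem[0x15]=0x51, mem[0x16]=0x40, mem[0x13]=0x14

MEM[0x0a,0x03,0x15,0x16,0x13] = 7d 40 51 40 14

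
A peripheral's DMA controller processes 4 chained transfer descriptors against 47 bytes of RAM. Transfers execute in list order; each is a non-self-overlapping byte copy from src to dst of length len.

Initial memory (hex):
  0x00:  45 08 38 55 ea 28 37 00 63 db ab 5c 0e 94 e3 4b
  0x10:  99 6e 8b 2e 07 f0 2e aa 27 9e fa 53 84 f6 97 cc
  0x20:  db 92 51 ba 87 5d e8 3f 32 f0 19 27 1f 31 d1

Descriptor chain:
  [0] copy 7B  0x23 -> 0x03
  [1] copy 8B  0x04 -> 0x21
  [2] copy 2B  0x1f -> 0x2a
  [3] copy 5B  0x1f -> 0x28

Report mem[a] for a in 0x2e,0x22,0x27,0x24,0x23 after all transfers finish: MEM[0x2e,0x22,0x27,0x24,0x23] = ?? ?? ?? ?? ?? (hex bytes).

[0] 0x23->0x03 len=7 : ba 87 5d e8 3f 32 f0
[1] 0x04->0x21 len=8 : 87 5d e8 3f 32 f0 ab 5c
[2] 0x1f->0x2a len=2 : cc db
[3] 0x1f->0x28 len=5 : cc db 87 5d e8
query mem[0x2e]=0xd1, mem[0x22]=0x5d, mem[0x27]=0xab, mem[0x24]=0x3f, mem[0x23]=0xe8

MEM[0x2e,0x22,0x27,0x24,0x23] = d1 5d ab 3f e8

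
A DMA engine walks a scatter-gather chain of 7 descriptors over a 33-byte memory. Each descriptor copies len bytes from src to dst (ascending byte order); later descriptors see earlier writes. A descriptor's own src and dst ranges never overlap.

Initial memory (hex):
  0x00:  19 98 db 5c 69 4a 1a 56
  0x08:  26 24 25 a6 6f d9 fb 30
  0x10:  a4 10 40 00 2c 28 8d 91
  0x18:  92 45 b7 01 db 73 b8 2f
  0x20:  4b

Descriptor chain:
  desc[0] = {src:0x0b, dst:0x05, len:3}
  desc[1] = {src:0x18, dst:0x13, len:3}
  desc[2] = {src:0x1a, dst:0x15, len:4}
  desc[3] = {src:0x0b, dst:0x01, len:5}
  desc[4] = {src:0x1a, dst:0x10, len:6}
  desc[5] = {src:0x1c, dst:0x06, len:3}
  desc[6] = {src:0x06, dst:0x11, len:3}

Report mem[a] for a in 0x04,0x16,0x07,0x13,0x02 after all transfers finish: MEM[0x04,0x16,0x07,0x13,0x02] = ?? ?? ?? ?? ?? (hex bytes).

D0: mem[0x05..0x07] <- [a6 6f d9]
D1: mem[0x13..0x15] <- [92 45 b7]
D2: mem[0x15..0x18] <- [b7 01 db 73]
D3: mem[0x01..0x05] <- [a6 6f d9 fb 30]
D4: mem[0x10..0x15] <- [b7 01 db 73 b8 2f]
D5: mem[0x06..0x08] <- [db 73 b8]
D6: mem[0x11..0x13] <- [db 73 b8]
query mem[0x04]=0xfb, mem[0x16]=0x01, mem[0x07]=0x73, mem[0x13]=0xb8, mem[0x02]=0x6f

MEM[0x04,0x16,0x07,0x13,0x02] = fb 01 73 b8 6f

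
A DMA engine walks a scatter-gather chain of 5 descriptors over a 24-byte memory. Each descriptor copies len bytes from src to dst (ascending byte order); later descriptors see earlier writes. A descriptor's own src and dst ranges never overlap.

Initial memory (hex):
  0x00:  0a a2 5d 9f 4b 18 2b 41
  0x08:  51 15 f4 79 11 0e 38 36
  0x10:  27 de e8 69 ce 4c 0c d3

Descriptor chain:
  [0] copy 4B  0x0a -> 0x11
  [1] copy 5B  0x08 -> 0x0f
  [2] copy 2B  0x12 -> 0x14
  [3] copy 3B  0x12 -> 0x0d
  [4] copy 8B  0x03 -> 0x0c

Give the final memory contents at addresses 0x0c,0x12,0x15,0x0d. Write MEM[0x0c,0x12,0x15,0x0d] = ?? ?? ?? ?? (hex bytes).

D0: mem[0x11..0x14] <- [f4 79 11 0e]
D1: mem[0x0f..0x13] <- [51 15 f4 79 11]
D2: mem[0x14..0x15] <- [79 11]
D3: mem[0x0d..0x0f] <- [79 11 79]
D4: mem[0x0c..0x13] <- [9f 4b 18 2b 41 51 15 f4]
query mem[0x0c]=0x9f, mem[0x12]=0x15, mem[0x15]=0x11, mem[0x0d]=0x4b

MEM[0x0c,0x12,0x15,0x0d] = 9f 15 11 4b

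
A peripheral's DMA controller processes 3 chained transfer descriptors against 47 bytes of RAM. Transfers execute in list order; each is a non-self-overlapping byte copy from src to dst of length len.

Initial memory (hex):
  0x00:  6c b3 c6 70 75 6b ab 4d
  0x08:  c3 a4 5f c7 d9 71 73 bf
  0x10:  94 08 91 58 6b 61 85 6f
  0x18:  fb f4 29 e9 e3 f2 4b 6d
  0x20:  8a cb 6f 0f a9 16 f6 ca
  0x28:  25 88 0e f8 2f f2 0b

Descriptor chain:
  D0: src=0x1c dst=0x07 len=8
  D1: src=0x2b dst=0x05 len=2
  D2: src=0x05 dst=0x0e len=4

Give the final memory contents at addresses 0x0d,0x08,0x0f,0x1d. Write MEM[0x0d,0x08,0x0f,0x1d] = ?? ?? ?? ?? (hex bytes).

MEM[0x0d,0x08,0x0f,0x1d] = 6f f2 2f f2

[0] 0x1c->0x07 len=8 : e3 f2 4b 6d 8a cb 6f 0f
[1] 0x2b->0x05 len=2 : f8 2f
[2] 0x05->0x0e len=4 : f8 2f e3 f2
query mem[0x0d]=0x6f, mem[0x08]=0xf2, mem[0x0f]=0x2f, mem[0x1d]=0xf2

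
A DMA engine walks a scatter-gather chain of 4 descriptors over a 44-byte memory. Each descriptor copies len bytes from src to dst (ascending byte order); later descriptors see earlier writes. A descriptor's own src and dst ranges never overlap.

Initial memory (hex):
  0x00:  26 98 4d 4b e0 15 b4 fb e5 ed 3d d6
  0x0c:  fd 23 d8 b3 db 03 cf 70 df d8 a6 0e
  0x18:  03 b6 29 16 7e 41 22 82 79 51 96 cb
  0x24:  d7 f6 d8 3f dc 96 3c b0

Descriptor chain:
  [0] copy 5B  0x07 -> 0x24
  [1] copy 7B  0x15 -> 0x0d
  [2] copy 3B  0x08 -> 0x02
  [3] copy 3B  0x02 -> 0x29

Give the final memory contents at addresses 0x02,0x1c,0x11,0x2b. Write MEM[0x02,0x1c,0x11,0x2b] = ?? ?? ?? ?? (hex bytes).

[0] 0x07->0x24 len=5 : fb e5 ed 3d d6
[1] 0x15->0x0d len=7 : d8 a6 0e 03 b6 29 16
[2] 0x08->0x02 len=3 : e5 ed 3d
[3] 0x02->0x29 len=3 : e5 ed 3d
query mem[0x02]=0xe5, mem[0x1c]=0x7e, mem[0x11]=0xb6, mem[0x2b]=0x3d

MEM[0x02,0x1c,0x11,0x2b] = e5 7e b6 3d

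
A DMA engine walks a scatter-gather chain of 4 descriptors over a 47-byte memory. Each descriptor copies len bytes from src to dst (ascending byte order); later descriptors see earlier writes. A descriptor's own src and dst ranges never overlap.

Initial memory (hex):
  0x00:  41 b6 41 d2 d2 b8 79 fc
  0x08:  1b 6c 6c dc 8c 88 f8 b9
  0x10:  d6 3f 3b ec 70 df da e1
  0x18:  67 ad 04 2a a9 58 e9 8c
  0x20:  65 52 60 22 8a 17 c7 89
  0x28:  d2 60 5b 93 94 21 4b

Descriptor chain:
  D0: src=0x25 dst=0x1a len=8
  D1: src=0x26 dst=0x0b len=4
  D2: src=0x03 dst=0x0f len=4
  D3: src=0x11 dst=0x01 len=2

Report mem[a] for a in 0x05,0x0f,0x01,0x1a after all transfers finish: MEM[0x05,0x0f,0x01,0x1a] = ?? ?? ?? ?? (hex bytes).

MEM[0x05,0x0f,0x01,0x1a] = b8 d2 b8 17

#0 dst[0x1a+8] := {0x17,0xc7,0x89,0xd2,0x60,0x5b,0x93,0x94}
#1 dst[0x0b+4] := {0xc7,0x89,0xd2,0x60}
#2 dst[0x0f+4] := {0xd2,0xd2,0xb8,0x79}
#3 dst[0x01+2] := {0xb8,0x79}
query mem[0x05]=0xb8, mem[0x0f]=0xd2, mem[0x01]=0xb8, mem[0x1a]=0x17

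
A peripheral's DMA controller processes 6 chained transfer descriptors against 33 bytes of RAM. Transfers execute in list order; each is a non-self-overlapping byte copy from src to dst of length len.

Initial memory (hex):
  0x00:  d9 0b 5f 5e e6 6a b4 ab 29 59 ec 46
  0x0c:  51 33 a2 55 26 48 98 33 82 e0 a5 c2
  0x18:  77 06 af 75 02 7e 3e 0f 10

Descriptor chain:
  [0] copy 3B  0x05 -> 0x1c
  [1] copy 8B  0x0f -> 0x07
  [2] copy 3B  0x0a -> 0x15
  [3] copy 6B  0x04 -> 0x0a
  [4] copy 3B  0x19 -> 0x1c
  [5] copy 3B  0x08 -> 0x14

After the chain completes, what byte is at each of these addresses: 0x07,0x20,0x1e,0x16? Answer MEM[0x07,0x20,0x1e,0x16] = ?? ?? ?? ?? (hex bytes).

MEM[0x07,0x20,0x1e,0x16] = 55 10 75 e6

[0] 0x05->0x1c len=3 : 6a b4 ab
[1] 0x0f->0x07 len=8 : 55 26 48 98 33 82 e0 a5
[2] 0x0a->0x15 len=3 : 98 33 82
[3] 0x04->0x0a len=6 : e6 6a b4 55 26 48
[4] 0x19->0x1c len=3 : 06 af 75
[5] 0x08->0x14 len=3 : 26 48 e6
query mem[0x07]=0x55, mem[0x20]=0x10, mem[0x1e]=0x75, mem[0x16]=0xe6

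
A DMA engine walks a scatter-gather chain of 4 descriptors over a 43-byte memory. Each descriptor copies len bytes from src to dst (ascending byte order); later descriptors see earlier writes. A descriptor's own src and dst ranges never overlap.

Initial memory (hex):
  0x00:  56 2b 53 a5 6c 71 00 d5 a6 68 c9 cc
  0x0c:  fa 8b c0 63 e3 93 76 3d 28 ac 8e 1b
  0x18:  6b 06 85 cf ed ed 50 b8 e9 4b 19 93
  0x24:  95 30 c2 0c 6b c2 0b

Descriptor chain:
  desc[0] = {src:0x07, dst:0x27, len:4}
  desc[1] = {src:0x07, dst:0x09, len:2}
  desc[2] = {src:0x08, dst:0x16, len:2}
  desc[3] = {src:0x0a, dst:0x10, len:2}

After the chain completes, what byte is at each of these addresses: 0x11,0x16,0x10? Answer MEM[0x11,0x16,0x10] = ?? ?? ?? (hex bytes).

[0] 0x07->0x27 len=4 : d5 a6 68 c9
[1] 0x07->0x09 len=2 : d5 a6
[2] 0x08->0x16 len=2 : a6 d5
[3] 0x0a->0x10 len=2 : a6 cc
query mem[0x11]=0xcc, mem[0x16]=0xa6, mem[0x10]=0xa6

MEM[0x11,0x16,0x10] = cc a6 a6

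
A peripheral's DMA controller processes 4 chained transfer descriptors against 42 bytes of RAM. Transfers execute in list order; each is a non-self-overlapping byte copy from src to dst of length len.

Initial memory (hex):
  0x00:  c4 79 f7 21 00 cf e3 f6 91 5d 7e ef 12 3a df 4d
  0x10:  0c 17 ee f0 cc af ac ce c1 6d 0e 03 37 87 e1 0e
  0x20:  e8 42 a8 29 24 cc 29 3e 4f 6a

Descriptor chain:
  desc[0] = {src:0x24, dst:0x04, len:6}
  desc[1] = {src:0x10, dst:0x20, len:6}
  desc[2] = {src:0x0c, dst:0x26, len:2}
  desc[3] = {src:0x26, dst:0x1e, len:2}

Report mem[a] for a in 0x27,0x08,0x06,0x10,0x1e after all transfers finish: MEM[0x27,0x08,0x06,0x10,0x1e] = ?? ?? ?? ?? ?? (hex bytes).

MEM[0x27,0x08,0x06,0x10,0x1e] = 3a 4f 29 0c 12

[0] 0x24->0x04 len=6 : 24 cc 29 3e 4f 6a
[1] 0x10->0x20 len=6 : 0c 17 ee f0 cc af
[2] 0x0c->0x26 len=2 : 12 3a
[3] 0x26->0x1e len=2 : 12 3a
query mem[0x27]=0x3a, mem[0x08]=0x4f, mem[0x06]=0x29, mem[0x10]=0x0c, mem[0x1e]=0x12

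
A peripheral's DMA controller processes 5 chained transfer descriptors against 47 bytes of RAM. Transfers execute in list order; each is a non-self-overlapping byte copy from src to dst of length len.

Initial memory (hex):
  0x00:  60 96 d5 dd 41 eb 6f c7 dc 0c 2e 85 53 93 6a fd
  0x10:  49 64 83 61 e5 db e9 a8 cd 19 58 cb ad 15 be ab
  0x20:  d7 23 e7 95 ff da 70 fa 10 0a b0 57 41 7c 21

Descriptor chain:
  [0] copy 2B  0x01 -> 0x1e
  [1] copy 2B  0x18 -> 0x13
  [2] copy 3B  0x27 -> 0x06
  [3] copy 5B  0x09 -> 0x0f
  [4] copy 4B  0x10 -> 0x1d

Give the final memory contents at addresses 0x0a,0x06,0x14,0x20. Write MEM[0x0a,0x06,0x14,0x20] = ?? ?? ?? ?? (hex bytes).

[0] 0x01->0x1e len=2 : 96 d5
[1] 0x18->0x13 len=2 : cd 19
[2] 0x27->0x06 len=3 : fa 10 0a
[3] 0x09->0x0f len=5 : 0c 2e 85 53 93
[4] 0x10->0x1d len=4 : 2e 85 53 93
query mem[0x0a]=0x2e, mem[0x06]=0xfa, mem[0x14]=0x19, mem[0x20]=0x93

MEM[0x0a,0x06,0x14,0x20] = 2e fa 19 93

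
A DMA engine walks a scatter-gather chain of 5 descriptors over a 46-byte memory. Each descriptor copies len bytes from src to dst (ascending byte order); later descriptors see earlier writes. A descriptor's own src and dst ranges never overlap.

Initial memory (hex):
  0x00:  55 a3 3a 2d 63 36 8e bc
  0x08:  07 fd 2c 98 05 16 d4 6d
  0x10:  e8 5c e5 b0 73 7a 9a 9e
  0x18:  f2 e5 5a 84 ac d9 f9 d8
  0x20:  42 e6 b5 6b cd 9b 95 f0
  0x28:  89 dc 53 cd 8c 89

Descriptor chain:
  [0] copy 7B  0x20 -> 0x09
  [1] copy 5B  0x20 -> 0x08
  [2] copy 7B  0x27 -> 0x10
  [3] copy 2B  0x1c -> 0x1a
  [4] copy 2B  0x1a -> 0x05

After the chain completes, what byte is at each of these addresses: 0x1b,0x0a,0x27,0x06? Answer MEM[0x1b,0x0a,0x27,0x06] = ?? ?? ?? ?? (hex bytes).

MEM[0x1b,0x0a,0x27,0x06] = d9 b5 f0 d9

[0] 0x20->0x09 len=7 : 42 e6 b5 6b cd 9b 95
[1] 0x20->0x08 len=5 : 42 e6 b5 6b cd
[2] 0x27->0x10 len=7 : f0 89 dc 53 cd 8c 89
[3] 0x1c->0x1a len=2 : ac d9
[4] 0x1a->0x05 len=2 : ac d9
query mem[0x1b]=0xd9, mem[0x0a]=0xb5, mem[0x27]=0xf0, mem[0x06]=0xd9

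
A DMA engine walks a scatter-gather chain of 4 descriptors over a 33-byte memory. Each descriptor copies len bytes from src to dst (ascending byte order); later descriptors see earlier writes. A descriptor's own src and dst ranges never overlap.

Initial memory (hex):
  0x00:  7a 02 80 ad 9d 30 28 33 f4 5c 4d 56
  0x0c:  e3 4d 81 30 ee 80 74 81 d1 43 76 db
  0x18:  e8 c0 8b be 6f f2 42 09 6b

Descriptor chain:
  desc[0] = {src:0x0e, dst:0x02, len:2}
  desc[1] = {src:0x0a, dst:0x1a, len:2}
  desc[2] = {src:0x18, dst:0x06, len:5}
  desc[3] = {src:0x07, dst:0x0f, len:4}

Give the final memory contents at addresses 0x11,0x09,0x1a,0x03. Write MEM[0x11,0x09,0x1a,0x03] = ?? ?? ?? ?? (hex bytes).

MEM[0x11,0x09,0x1a,0x03] = 56 56 4d 30

#0 dst[0x02+2] := {0x81,0x30}
#1 dst[0x1a+2] := {0x4d,0x56}
#2 dst[0x06+5] := {0xe8,0xc0,0x4d,0x56,0x6f}
#3 dst[0x0f+4] := {0xc0,0x4d,0x56,0x6f}
query mem[0x11]=0x56, mem[0x09]=0x56, mem[0x1a]=0x4d, mem[0x03]=0x30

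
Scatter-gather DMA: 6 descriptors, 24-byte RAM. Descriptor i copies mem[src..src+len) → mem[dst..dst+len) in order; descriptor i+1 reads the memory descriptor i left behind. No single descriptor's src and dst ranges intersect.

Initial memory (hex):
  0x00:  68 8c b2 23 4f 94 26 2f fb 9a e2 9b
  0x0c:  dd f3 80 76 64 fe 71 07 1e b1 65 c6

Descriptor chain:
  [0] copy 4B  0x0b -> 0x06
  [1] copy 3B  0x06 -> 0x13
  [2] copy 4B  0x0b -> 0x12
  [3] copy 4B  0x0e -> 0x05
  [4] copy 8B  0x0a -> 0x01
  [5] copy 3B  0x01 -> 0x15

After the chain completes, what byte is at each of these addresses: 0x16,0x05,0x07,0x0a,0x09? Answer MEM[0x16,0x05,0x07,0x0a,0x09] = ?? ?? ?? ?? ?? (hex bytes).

MEM[0x16,0x05,0x07,0x0a,0x09] = 9b 80 64 e2 80

#0 dst[0x06+4] := {0x9b,0xdd,0xf3,0x80}
#1 dst[0x13+3] := {0x9b,0xdd,0xf3}
#2 dst[0x12+4] := {0x9b,0xdd,0xf3,0x80}
#3 dst[0x05+4] := {0x80,0x76,0x64,0xfe}
#4 dst[0x01+8] := {0xe2,0x9b,0xdd,0xf3,0x80,0x76,0x64,0xfe}
#5 dst[0x15+3] := {0xe2,0x9b,0xdd}
query mem[0x16]=0x9b, mem[0x05]=0x80, mem[0x07]=0x64, mem[0x0a]=0xe2, mem[0x09]=0x80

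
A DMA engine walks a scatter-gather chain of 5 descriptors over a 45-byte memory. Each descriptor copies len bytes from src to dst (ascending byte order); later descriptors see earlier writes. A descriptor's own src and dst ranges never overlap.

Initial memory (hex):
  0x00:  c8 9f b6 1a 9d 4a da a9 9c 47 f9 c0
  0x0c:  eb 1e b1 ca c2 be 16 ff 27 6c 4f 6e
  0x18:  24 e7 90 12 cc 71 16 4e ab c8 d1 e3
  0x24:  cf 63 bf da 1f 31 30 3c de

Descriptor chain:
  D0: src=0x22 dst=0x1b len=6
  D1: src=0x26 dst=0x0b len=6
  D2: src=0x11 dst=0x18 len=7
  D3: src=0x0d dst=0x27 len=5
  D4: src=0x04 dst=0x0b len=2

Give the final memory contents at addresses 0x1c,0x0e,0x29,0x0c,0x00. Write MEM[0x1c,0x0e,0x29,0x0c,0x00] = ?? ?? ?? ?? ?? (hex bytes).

MEM[0x1c,0x0e,0x29,0x0c,0x00] = 6c 31 30 4a c8

  after D0: wrote 6B at 0x1b = d1e3cf63bfda
  after D1: wrote 6B at 0x0b = bfda1f31303c
  after D2: wrote 7B at 0x18 = be16ff276c4f6e
  after D3: wrote 5B at 0x27 = 1f31303cbe
  after D4: wrote 2B at 0x0b = 9d4a
query mem[0x1c]=0x6c, mem[0x0e]=0x31, mem[0x29]=0x30, mem[0x0c]=0x4a, mem[0x00]=0xc8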